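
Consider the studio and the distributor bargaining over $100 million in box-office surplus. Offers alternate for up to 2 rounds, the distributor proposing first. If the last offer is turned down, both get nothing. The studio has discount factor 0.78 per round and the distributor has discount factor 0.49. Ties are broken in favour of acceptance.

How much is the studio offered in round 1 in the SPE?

78

Work backward from the last round.
Round 2 (the studio proposes): rejection yields 0 for the distributor; the studio offers 0 and keeps 100.
Round 1 (the distributor proposes): the studio can get 100 next round, worth 0.78 × 100 = 78 now; the distributor offers that and keeps 22.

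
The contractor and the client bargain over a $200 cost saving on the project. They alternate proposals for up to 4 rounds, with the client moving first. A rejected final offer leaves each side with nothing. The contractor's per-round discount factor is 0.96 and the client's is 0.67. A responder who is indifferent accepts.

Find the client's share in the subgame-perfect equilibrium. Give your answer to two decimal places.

Solve by backward induction from round 4.
Round 4 (the contractor proposes): rejection yields 0 for the client; the contractor offers 0 and keeps 200.
Round 3 (the client proposes): the contractor can get 200 next round, worth 0.96 × 200 = 192 now; the client offers that and keeps 8.
Round 2 (the contractor proposes): the client can get 8 next round, worth 0.67 × 8 = 5.36 now, so the contractor offers 5.36, keeping 194.64.
Round 1 (the client proposes): the contractor can get 194.64 next round, worth 0.96 × 194.64 = 186.8544 now; the client offers that and keeps 13.1456.

13.15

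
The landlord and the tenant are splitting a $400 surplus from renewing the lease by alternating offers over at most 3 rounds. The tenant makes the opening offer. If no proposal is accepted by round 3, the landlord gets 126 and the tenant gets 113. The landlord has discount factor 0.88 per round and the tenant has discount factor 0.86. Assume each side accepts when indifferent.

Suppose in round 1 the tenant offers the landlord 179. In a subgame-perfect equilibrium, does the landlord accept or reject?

Accept

Round 3 (the tenant proposes): the landlord gets 126 if talks fail, so the tenant offers 126 and keeps 274.
Round 2 (the landlord proposes): the tenant can get 274 next round, worth 0.86 × 274 = 235.64 now; the landlord offers that and keeps 164.36.
So by rejecting in round 1, the landlord gets 164.36 next round, worth 0.88 × 164.36 = 144.6368 now.
Offer 179 ≥ 144.6368, so the landlord accepts.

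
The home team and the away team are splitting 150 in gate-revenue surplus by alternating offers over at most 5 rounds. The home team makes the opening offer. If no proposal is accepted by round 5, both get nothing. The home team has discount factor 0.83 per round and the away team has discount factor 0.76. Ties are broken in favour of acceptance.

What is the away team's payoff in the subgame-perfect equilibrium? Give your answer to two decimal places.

Round 5 (the home team proposes): rejection yields 0 for the away team; the home team offers 0 and keeps 150.
Round 4 (the away team proposes): the home team can get 150 next round, worth 0.83 × 150 = 124.5 now; the away team offers that and keeps 25.5.
Round 3 (the home team proposes): the away team can get 25.5 next round, worth 0.76 × 25.5 = 19.38 now. The home team offers 19.38 and keeps 150 − 19.38 = 130.62.
Round 2 (the away team proposes): the home team can get 130.62 next round, worth 0.83 × 130.62 = 108.4146 now; the away team offers that and keeps 41.5854.
Round 1 (the home team proposes): the away team can get 41.5854 next round, worth 0.76 × 41.5854 = 31.604904 now; the home team offers that and keeps 118.395096.

31.60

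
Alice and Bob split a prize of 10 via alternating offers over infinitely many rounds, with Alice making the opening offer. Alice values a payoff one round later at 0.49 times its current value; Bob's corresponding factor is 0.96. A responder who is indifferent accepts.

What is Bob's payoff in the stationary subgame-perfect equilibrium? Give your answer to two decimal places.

9.24

In a stationary SPE each proposer offers the other exactly their discounted continuation value.
If Alice keeps x when proposing and Bob keeps y when proposing, then x = 10 − 0.96y and y = 10 − 0.49x.
Solving: x = 10(1 − 0.96) / (1 − 0.49·0.96) = 0.4 / 0.5296 ≈ 0.7553.
Bob gets 10 − 0.7553 ≈ 9.2447.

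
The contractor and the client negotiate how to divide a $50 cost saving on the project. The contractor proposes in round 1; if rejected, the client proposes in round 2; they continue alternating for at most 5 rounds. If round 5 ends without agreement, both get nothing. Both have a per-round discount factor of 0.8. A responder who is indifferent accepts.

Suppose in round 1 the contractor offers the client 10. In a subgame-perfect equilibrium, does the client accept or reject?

Reject

Round 5 (the contractor proposes): rejection yields 0 for the client; the contractor offers 0 and keeps 50.
Round 4 (the client proposes): the contractor can get 50 next round, worth 0.8 × 50 = 40 now; the client offers that and keeps 10.
Round 3 (the contractor proposes): the client can get 10 next round, worth 0.8 × 10 = 8 now; the contractor offers that and keeps 42.
Round 2 (the client proposes): the contractor can get 42 next round, worth 0.8 × 42 = 33.6 now, so the client offers 33.6, keeping 16.4.
So by rejecting in round 1, the client gets 16.4 next round, worth 0.8 × 16.4 = 13.12 now.
Offer 10 < 13.12, so the client rejects.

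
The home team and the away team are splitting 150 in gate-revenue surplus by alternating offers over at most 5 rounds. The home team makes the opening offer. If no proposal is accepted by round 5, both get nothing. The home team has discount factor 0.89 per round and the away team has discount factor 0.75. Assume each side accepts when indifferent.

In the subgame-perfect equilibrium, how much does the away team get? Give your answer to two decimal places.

20.64

Work backward from the last round.
Round 5 (the home team proposes): the away team will accept anything ≥ 0, so the home team offers 0 and keeps 150.
Round 4 (the away team proposes): the home team can get 150 next round, worth 0.89 × 150 = 133.5 now, so the away team offers 133.5, keeping 16.5.
Round 3 (the home team proposes): the away team can get 16.5 next round, worth 0.75 × 16.5 = 12.375 now; the home team offers that and keeps 137.625.
Round 2 (the away team proposes): the home team can get 137.625 next round, worth 0.89 × 137.625 = 122.48625 now, so the away team offers 122.48625, keeping 27.51375.
Round 1 (the home team proposes): the away team can get 27.51375 next round, worth 0.75 × 27.51375 = 20.6353125 now. The home team offers 20.6353125 and keeps 150 − 20.6353125 = 129.3646875.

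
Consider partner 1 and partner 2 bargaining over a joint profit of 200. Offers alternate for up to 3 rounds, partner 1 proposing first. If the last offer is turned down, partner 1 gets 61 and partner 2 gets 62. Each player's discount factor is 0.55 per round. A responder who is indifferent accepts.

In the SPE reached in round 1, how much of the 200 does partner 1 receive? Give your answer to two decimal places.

Round 3 (partner 1 proposes): partner 2 gets 62 if talks fail, so partner 1 offers 62 and keeps 138.
Round 2 (partner 2 proposes): partner 1 can get 138 next round, worth 0.55 × 138 = 75.9 now. Partner 2 offers 75.9 and keeps 200 − 75.9 = 124.1.
Round 1 (partner 1 proposes): partner 2 can get 124.1 next round, worth 0.55 × 124.1 = 68.255 now; partner 1 offers that and keeps 131.745.

131.75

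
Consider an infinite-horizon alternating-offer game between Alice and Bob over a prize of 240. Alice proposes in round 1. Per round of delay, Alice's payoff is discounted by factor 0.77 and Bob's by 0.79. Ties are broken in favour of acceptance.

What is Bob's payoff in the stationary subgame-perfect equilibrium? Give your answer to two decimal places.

Let x be Alice's share when Alice proposes and y be Bob's share when Bob proposes.
Bob accepts iff offered ≥ 0.79·y, so x = 240 − 0.79y. Symmetrically y = 240 − 0.77x.
Substituting: x = 240 − 0.79(240 − 0.77x), giving x(1 − 0.77·0.79) = 240(1 − 0.79).
So x = 240 × 0.21 / 0.3917 ≈ 128.6699, and Bob receives 240 − x ≈ 111.3301.

111.33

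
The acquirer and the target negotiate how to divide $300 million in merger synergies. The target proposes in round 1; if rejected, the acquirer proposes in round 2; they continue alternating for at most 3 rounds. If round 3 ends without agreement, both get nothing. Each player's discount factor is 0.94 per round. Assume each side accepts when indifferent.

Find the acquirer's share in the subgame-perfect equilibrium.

16.92

Round 3 (the target proposes): rejection yields 0 for the acquirer; the target offers 0 and keeps 300.
Round 2 (the acquirer proposes): the target can get 300 next round, worth 0.94 × 300 = 282 now, so the acquirer offers 282, keeping 18.
Round 1 (the target proposes): the acquirer can get 18 next round, worth 0.94 × 18 = 16.92 now; the target offers that and keeps 283.08.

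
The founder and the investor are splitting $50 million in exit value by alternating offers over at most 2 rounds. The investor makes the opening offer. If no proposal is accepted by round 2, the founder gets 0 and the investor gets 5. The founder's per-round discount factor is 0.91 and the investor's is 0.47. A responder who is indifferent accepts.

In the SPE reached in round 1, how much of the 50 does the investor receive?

By backward induction:
Round 2 (the founder proposes): the investor gets 5 if talks fail, so the founder offers 5 and keeps 45.
Round 1 (the investor proposes): the founder can get 45 next round, worth 0.91 × 45 = 40.95 now. The investor offers 40.95 and keeps 50 − 40.95 = 9.05.

9.05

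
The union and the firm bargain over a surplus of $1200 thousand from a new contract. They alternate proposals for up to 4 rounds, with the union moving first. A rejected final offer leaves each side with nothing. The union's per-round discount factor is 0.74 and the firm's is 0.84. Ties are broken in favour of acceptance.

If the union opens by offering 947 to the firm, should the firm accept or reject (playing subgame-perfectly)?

Accept

Work out the firm's continuation value if the offer is rejected.
Round 4 (the firm proposes): rejection yields 0 for the union; the firm offers 0 and keeps 1200.
Round 3 (the union proposes): the firm can get 1200 next round, worth 0.84 × 1200 = 1008 now; the union offers that and keeps 192.
Round 2 (the firm proposes): the union can get 192 next round, worth 0.74 × 192 = 142.08 now; the firm offers that and keeps 1057.92.
So by rejecting in round 1, the firm gets 1057.92 next round, worth 0.84 × 1057.92 = 888.6528 now.
Offer 947 ≥ 888.6528, so the firm accepts.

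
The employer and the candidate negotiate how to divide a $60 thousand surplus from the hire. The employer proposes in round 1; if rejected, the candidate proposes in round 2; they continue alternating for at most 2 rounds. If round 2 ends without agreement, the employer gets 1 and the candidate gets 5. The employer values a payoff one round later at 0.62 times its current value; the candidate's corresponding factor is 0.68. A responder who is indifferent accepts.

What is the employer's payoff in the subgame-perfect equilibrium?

Round 2 (the candidate proposes): the employer gets 1 if talks fail, so the candidate offers 1 and keeps 59.
Round 1 (the employer proposes): the candidate can get 59 next round, worth 0.68 × 59 = 40.12 now. The employer offers 40.12 and keeps 60 − 40.12 = 19.88.

19.88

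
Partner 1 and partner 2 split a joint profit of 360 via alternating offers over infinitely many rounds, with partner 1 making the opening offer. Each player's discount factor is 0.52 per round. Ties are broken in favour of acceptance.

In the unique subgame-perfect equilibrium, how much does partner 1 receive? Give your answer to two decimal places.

236.84

Let x be partner 1's share when partner 1 proposes and y be partner 2's share when partner 2 proposes.
Partner 2 accepts iff offered ≥ 0.52·y, so x = 360 − 0.52y. Symmetrically y = 360 − 0.52x.
Substituting: x = 360 − 0.52(360 − 0.52x), giving x(1 − 0.52·0.52) = 360(1 − 0.52).
So x = 360 × 0.48 / 0.7296 ≈ 236.8421, and partner 2 receives 360 − x ≈ 123.1579.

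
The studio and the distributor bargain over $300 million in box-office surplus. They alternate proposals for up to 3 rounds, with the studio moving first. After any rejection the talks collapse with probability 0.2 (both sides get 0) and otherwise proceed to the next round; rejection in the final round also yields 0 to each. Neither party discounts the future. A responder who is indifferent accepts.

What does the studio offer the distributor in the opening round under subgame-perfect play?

48

Round 3 (the studio proposes): the distributor will accept anything ≥ 0, so the studio offers 0 and keeps 300.
Round 2 (the distributor proposes): rejecting gives the studio an expected 0.8 × 300 = 240; the distributor offers that and keeps 60.
Round 1 (the studio proposes): rejecting gives the distributor an expected 0.8 × 60 = 48, so the studio offers 48, keeping 252.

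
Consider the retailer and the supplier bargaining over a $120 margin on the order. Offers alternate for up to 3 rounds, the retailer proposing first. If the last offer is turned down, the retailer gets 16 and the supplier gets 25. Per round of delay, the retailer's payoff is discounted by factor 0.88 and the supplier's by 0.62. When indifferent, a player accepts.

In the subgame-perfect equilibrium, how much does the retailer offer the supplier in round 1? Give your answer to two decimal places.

22.57

Round 3 (the retailer proposes): the supplier gets 25 if talks fail, so the retailer offers 25 and keeps 95.
Round 2 (the supplier proposes): the retailer can get 95 next round, worth 0.88 × 95 = 83.6 now, so the supplier offers 83.6, keeping 36.4.
Round 1 (the retailer proposes): the supplier can get 36.4 next round, worth 0.62 × 36.4 = 22.568 now, so the retailer offers 22.568, keeping 97.432.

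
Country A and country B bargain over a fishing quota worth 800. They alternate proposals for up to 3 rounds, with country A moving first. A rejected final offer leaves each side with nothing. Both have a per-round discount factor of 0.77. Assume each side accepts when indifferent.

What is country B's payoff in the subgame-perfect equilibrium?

141.68

Round 3 (country A proposes): country B will accept anything ≥ 0, so country A offers 0 and keeps 800.
Round 2 (country B proposes): country A can get 800 next round, worth 0.77 × 800 = 616 now; country B offers that and keeps 184.
Round 1 (country A proposes): country B can get 184 next round, worth 0.77 × 184 = 141.68 now; country A offers that and keeps 658.32.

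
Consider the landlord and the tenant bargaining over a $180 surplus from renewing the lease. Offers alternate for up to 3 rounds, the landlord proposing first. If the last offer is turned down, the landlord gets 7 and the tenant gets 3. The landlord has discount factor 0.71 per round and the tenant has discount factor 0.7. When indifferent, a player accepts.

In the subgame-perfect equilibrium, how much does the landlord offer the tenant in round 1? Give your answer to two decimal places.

Work backward from the last round.
Round 3 (the landlord proposes): the tenant gets 3 if talks fail, so the landlord offers 3 and keeps 177.
Round 2 (the tenant proposes): the landlord can get 177 next round, worth 0.71 × 177 = 125.67 now; the tenant offers that and keeps 54.33.
Round 1 (the landlord proposes): the tenant can get 54.33 next round, worth 0.7 × 54.33 = 38.031 now, so the landlord offers 38.031, keeping 141.969.

38.03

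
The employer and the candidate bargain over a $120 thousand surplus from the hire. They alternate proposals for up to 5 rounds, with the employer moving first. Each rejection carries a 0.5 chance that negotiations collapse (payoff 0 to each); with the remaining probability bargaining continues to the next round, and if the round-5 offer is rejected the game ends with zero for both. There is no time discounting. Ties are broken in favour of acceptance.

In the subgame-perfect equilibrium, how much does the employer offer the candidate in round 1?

37.5

By backward induction:
Round 5 (the employer proposes): rejection yields 0 for the candidate; the employer offers 0 and keeps 120.
Round 4 (the candidate proposes): rejecting gives the employer an expected 0.5 × 120 = 60; the candidate offers that and keeps 60.
Round 3 (the employer proposes): rejecting gives the candidate an expected 0.5 × 60 = 30; the employer offers that and keeps 90.
Round 2 (the candidate proposes): rejecting gives the employer an expected 0.5 × 90 = 45; the candidate offers that and keeps 75.
Round 1 (the employer proposes): rejecting gives the candidate an expected 0.5 × 75 = 37.5; the employer offers that and keeps 82.5.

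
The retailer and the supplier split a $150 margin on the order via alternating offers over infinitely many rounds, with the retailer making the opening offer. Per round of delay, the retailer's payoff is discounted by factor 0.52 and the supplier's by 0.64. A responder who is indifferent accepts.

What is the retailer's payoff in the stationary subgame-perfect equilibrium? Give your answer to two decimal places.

80.94

Let x be the retailer's share when the retailer proposes and y be the supplier's share when the supplier proposes.
The supplier accepts iff offered ≥ 0.64·y, so x = 150 − 0.64y. Symmetrically y = 150 − 0.52x.
Substituting: x = 150 − 0.64(150 − 0.52x), giving x(1 − 0.52·0.64) = 150(1 − 0.64).
So x = 150 × 0.36 / 0.6672 ≈ 80.9353, and the supplier receives 150 − x ≈ 69.0647.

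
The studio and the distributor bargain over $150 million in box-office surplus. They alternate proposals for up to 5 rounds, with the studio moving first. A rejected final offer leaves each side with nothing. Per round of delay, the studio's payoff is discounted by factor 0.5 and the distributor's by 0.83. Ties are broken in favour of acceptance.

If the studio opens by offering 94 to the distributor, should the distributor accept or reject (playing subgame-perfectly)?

Accept

Round 5 (the studio proposes): rejection yields 0 for the distributor; the studio offers 0 and keeps 150.
Round 4 (the distributor proposes): the studio can get 150 next round, worth 0.5 × 150 = 75 now, so the distributor offers 75, keeping 75.
Round 3 (the studio proposes): the distributor can get 75 next round, worth 0.83 × 75 = 62.25 now, so the studio offers 62.25, keeping 87.75.
Round 2 (the distributor proposes): the studio can get 87.75 next round, worth 0.5 × 87.75 = 43.875 now, so the distributor offers 43.875, keeping 106.125.
So by rejecting in round 1, the distributor gets 106.125 next round, worth 0.83 × 106.125 = 88.08375 now.
Offer 94 ≥ 88.08375, so the distributor accepts.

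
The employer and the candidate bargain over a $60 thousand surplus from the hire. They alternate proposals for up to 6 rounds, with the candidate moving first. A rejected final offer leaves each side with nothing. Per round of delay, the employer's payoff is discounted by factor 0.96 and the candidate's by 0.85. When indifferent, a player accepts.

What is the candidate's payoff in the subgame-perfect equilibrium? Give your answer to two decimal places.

By backward induction:
Round 6 (the employer proposes): rejection yields 0 for the candidate; the employer offers 0 and keeps 60.
Round 5 (the candidate proposes): the employer can get 60 next round, worth 0.96 × 60 = 57.6 now. The candidate offers 57.6 and keeps 60 − 57.6 = 2.4.
Round 4 (the employer proposes): the candidate can get 2.4 next round, worth 0.85 × 2.4 = 2.04 now, so the employer offers 2.04, keeping 57.96.
Round 3 (the candidate proposes): the employer can get 57.96 next round, worth 0.96 × 57.96 = 55.6416 now, so the candidate offers 55.6416, keeping 4.3584.
Round 2 (the employer proposes): the candidate can get 4.3584 next round, worth 0.85 × 4.3584 = 3.70464 now, so the employer offers 3.70464, keeping 56.29536.
Round 1 (the candidate proposes): the employer can get 56.29536 next round, worth 0.96 × 56.29536 = 54.0435456 now, so the candidate offers 54.0435456, keeping 5.9564544.

5.96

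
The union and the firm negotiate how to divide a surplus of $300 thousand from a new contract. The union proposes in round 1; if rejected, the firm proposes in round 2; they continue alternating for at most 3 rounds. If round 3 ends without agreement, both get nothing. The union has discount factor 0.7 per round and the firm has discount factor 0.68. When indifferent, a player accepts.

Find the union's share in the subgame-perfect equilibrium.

Round 3 (the union proposes): rejection yields 0 for the firm; the union offers 0 and keeps 300.
Round 2 (the firm proposes): the union can get 300 next round, worth 0.7 × 300 = 210 now; the firm offers that and keeps 90.
Round 1 (the union proposes): the firm can get 90 next round, worth 0.68 × 90 = 61.2 now. The union offers 61.2 and keeps 300 − 61.2 = 238.8.

238.8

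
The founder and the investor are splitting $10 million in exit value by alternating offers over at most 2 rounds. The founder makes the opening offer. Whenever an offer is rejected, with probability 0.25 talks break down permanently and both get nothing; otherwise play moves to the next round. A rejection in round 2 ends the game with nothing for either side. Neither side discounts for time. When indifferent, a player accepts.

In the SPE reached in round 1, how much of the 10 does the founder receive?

Round 2 (the investor proposes): rejection yields 0 for the founder; the investor offers 0 and keeps 10.
Round 1 (the founder proposes): rejecting gives the investor an expected 0.75 × 10 = 7.5; the founder offers that and keeps 2.5.

2.5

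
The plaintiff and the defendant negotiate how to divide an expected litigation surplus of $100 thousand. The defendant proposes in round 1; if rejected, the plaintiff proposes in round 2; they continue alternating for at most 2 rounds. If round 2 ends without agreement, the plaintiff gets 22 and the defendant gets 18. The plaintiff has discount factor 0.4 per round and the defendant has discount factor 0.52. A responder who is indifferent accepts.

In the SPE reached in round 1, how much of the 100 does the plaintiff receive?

Round 2 (the plaintiff proposes): the defendant gets 18 if talks fail, so the plaintiff offers 18 and keeps 82.
Round 1 (the defendant proposes): the plaintiff can get 82 next round, worth 0.4 × 82 = 32.8 now. The defendant offers 32.8 and keeps 100 − 32.8 = 67.2.

32.8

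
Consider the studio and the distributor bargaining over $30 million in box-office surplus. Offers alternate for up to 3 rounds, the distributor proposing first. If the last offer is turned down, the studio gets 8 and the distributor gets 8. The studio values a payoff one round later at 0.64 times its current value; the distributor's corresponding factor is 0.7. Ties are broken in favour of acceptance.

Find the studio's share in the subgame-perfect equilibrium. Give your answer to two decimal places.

Round 3 (the distributor proposes): the studio gets 8 if talks fail, so the distributor offers 8 and keeps 22.
Round 2 (the studio proposes): the distributor can get 22 next round, worth 0.7 × 22 = 15.4 now, so the studio offers 15.4, keeping 14.6.
Round 1 (the distributor proposes): the studio can get 14.6 next round, worth 0.64 × 14.6 = 9.344 now, so the distributor offers 9.344, keeping 20.656.

9.34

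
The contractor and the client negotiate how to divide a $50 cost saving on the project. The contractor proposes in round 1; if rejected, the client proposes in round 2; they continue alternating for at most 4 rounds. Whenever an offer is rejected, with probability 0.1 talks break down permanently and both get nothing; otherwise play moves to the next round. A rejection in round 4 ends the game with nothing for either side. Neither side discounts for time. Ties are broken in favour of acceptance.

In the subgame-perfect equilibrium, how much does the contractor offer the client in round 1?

40.95

By backward induction:
Round 4 (the client proposes): rejection yields 0 for the contractor; the client offers 0 and keeps 50.
Round 3 (the contractor proposes): rejecting gives the client an expected 0.9 × 50 = 45, so the contractor offers 45, keeping 5.
Round 2 (the client proposes): rejecting gives the contractor an expected 0.9 × 5 = 4.5, so the client offers 4.5, keeping 45.5.
Round 1 (the contractor proposes): rejecting gives the client an expected 0.9 × 45.5 = 40.95, so the contractor offers 40.95, keeping 9.05.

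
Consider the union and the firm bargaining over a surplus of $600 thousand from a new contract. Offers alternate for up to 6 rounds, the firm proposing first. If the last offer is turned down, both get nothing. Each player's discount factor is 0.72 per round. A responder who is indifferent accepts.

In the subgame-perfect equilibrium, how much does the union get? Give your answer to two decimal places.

299.76

By backward induction:
Round 6 (the union proposes): rejection yields 0 for the firm; the union offers 0 and keeps 600.
Round 5 (the firm proposes): the union can get 600 next round, worth 0.72 × 600 = 432 now. The firm offers 432 and keeps 600 − 432 = 168.
Round 4 (the union proposes): the firm can get 168 next round, worth 0.72 × 168 = 120.96 now. The union offers 120.96 and keeps 600 − 120.96 = 479.04.
Round 3 (the firm proposes): the union can get 479.04 next round, worth 0.72 × 479.04 = 344.9088 now, so the firm offers 344.9088, keeping 255.0912.
Round 2 (the union proposes): the firm can get 255.0912 next round, worth 0.72 × 255.0912 = 183.665664 now. The union offers 183.665664 and keeps 600 − 183.665664 = 416.334336.
Round 1 (the firm proposes): the union can get 416.334336 next round, worth 0.72 × 416.334336 = 299.76072192 now, so the firm offers 299.76072192, keeping 300.23927808.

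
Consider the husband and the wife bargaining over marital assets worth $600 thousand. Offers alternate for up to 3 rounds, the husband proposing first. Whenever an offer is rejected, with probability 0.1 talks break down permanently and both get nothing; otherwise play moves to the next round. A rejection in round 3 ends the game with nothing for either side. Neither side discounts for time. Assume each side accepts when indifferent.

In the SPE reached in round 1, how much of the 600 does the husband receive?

By backward induction:
Round 3 (the husband proposes): the wife will accept anything ≥ 0, so the husband offers 0 and keeps 600.
Round 2 (the wife proposes): rejecting gives the husband an expected 0.9 × 600 = 540. The wife offers 540 and keeps 600 − 540 = 60.
Round 1 (the husband proposes): rejecting gives the wife an expected 0.9 × 60 = 54, so the husband offers 54, keeping 546.

546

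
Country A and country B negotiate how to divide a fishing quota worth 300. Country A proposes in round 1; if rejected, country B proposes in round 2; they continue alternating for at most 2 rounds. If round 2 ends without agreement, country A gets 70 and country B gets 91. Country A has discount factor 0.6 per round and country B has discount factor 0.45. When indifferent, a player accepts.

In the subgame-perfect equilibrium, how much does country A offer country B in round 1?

103.5

Round 2 (country B proposes): country A gets 70 if talks fail, so country B offers 70 and keeps 230.
Round 1 (country A proposes): country B can get 230 next round, worth 0.45 × 230 = 103.5 now. Country A offers 103.5 and keeps 300 − 103.5 = 196.5.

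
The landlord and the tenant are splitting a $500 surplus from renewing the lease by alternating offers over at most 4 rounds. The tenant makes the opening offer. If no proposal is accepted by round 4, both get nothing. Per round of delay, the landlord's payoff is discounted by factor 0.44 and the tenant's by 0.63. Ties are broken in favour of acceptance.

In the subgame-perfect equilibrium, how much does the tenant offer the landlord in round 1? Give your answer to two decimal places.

142.38

Round 4 (the landlord proposes): rejection yields 0 for the tenant; the landlord offers 0 and keeps 500.
Round 3 (the tenant proposes): the landlord can get 500 next round, worth 0.44 × 500 = 220 now; the tenant offers that and keeps 280.
Round 2 (the landlord proposes): the tenant can get 280 next round, worth 0.63 × 280 = 176.4 now. The landlord offers 176.4 and keeps 500 − 176.4 = 323.6.
Round 1 (the tenant proposes): the landlord can get 323.6 next round, worth 0.44 × 323.6 = 142.384 now. The tenant offers 142.384 and keeps 500 − 142.384 = 357.616.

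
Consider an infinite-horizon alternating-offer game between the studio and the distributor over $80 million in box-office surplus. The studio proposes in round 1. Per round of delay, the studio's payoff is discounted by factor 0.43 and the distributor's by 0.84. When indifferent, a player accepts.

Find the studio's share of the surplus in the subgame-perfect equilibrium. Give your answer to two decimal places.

Let x be the studio's share when the studio proposes and y be the distributor's share when the distributor proposes.
The distributor accepts iff offered ≥ 0.84·y, so x = 80 − 0.84y. Symmetrically y = 80 − 0.43x.
Substituting: x = 80 − 0.84(80 − 0.43x), giving x(1 − 0.43·0.84) = 80(1 − 0.84).
So x = 80 × 0.16 / 0.6388 ≈ 20.0376, and the distributor receives 80 − x ≈ 59.9624.

20.04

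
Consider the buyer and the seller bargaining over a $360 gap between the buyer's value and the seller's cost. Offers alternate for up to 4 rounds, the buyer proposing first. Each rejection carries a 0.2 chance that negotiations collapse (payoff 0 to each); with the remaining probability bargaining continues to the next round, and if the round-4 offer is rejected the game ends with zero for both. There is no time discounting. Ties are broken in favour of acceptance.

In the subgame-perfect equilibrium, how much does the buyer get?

118.08

By backward induction:
Round 4 (the seller proposes): the buyer will accept anything ≥ 0, so the seller offers 0 and keeps 360.
Round 3 (the buyer proposes): rejecting gives the seller an expected 0.8 × 360 = 288, so the buyer offers 288, keeping 72.
Round 2 (the seller proposes): rejecting gives the buyer an expected 0.8 × 72 = 57.6. The seller offers 57.6 and keeps 360 − 57.6 = 302.4.
Round 1 (the buyer proposes): rejecting gives the seller an expected 0.8 × 302.4 = 241.92; the buyer offers that and keeps 118.08.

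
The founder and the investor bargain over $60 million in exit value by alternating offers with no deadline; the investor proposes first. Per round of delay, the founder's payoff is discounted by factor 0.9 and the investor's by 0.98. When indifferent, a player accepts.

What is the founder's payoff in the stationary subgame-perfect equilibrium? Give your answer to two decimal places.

9.15

When the investor proposes, the founder accepts any offer worth at least 0.9 times what the founder would get by proposing next round; and vice versa.
This gives x = 60 − 0.9y and y = 60 − 0.98x, where x and y are each side's share when it proposes.
Hence (1 − 0.9·0.98)x = 60(1 − 0.9), i.e. 0.118·x = 6.
x ≈ 50.8475; the founder's share is 60 − x ≈ 9.1525.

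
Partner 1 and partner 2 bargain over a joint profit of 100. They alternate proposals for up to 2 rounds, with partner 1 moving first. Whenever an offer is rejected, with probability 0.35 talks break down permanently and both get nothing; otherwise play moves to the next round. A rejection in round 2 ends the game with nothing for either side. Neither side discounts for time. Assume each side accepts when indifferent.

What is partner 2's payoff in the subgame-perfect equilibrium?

By backward induction:
Round 2 (partner 2 proposes): rejection yields 0 for partner 1; partner 2 offers 0 and keeps 100.
Round 1 (partner 1 proposes): rejecting gives partner 2 an expected 0.65 × 100 = 65, so partner 1 offers 65, keeping 35.

65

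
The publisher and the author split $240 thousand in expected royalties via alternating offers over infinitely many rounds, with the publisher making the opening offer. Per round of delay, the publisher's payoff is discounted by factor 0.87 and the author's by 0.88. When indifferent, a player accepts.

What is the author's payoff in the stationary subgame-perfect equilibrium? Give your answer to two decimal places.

When the publisher proposes, the author accepts any offer worth at least 0.88 times what the author would get by proposing next round; and vice versa.
This gives x = 240 − 0.88y and y = 240 − 0.87x, where x and y are each side's share when it proposes.
Hence (1 − 0.88·0.87)x = 240(1 − 0.88), i.e. 0.2344·x = 28.8.
x ≈ 122.8669; the author's share is 240 − x ≈ 117.1331.

117.13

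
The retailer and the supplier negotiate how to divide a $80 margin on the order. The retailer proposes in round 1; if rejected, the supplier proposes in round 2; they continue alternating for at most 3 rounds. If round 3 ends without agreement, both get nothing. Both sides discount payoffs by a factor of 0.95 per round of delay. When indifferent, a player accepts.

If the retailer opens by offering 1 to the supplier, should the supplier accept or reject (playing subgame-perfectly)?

Reject

Work out the supplier's continuation value if the offer is rejected.
Round 3 (the retailer proposes): rejection yields 0 for the supplier; the retailer offers 0 and keeps 80.
Round 2 (the supplier proposes): the retailer can get 80 next round, worth 0.95 × 80 = 76 now. The supplier offers 76 and keeps 80 − 76 = 4.
So by rejecting in round 1, the supplier gets 4 next round, worth 0.95 × 4 = 3.8 now.
Offer 1 < 3.8, so the supplier rejects.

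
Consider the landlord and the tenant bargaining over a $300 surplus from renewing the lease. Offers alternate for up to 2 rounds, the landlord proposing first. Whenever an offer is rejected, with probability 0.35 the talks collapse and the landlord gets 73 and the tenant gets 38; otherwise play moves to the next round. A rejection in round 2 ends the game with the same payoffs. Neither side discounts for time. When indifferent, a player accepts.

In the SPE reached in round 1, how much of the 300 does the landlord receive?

Round 2 (the tenant proposes): the landlord gets 73 if talks fail, so the tenant offers 73 and keeps 227.
Round 1 (the landlord proposes): rejecting gives the tenant an expected 0.65 × 227 + 0.35 × 38 = 160.85, so the landlord offers 160.85, keeping 139.15.

139.15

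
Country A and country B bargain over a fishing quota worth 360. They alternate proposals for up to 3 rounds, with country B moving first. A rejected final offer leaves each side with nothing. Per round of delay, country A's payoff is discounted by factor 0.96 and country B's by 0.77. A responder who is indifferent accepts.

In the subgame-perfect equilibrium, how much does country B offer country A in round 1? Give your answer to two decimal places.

79.49

Work backward from the last round.
Round 3 (country B proposes): rejection yields 0 for country A; country B offers 0 and keeps 360.
Round 2 (country A proposes): country B can get 360 next round, worth 0.77 × 360 = 277.2 now; country A offers that and keeps 82.8.
Round 1 (country B proposes): country A can get 82.8 next round, worth 0.96 × 82.8 = 79.488 now. Country B offers 79.488 and keeps 360 − 79.488 = 280.512.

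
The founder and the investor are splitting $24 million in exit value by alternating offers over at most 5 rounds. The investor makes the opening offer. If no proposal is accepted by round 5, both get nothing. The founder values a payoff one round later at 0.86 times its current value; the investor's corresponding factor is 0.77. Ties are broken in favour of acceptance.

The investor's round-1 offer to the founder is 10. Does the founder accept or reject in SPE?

Round 5 (the investor proposes): rejection yields 0 for the founder; the investor offers 0 and keeps 24.
Round 4 (the founder proposes): the investor can get 24 next round, worth 0.77 × 24 = 18.48 now. The founder offers 18.48 and keeps 24 − 18.48 = 5.52.
Round 3 (the investor proposes): the founder can get 5.52 next round, worth 0.86 × 5.52 = 4.7472 now; the investor offers that and keeps 19.2528.
Round 2 (the founder proposes): the investor can get 19.2528 next round, worth 0.77 × 19.2528 = 14.824656 now. The founder offers 14.824656 and keeps 24 − 14.824656 = 9.175344.
So by rejecting in round 1, the founder gets 9.175344 next round, worth 0.86 × 9.175344 = 7.89079584 now.
Offer 10 ≥ 7.89079584, so the founder accepts.

Accept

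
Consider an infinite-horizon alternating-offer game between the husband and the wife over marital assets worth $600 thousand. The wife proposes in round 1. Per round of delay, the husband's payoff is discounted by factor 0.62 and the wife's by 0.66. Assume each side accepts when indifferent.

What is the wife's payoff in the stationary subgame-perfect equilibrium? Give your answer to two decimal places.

385.92

When the wife proposes, the husband accepts any offer worth at least 0.62 times what the husband would get by proposing next round; and vice versa.
This gives x = 600 − 0.62y and y = 600 − 0.66x, where x and y are each side's share when it proposes.
Hence (1 − 0.62·0.66)x = 600(1 − 0.62), i.e. 0.5908·x = 228.
x ≈ 385.9174; the husband's share is 600 − x ≈ 214.0826.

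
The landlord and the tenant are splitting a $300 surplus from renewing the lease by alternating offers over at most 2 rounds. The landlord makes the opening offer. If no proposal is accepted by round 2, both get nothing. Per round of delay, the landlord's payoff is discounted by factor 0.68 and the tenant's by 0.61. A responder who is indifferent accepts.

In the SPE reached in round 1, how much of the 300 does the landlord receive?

Round 2 (the tenant proposes): rejection yields 0 for the landlord; the tenant offers 0 and keeps 300.
Round 1 (the landlord proposes): the tenant can get 300 next round, worth 0.61 × 300 = 183 now; the landlord offers that and keeps 117.

117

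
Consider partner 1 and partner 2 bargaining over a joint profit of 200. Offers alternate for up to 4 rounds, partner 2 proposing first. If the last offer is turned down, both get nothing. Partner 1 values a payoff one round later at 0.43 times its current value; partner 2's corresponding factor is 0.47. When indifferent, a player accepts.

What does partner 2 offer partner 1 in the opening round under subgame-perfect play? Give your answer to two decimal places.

62.96

Round 4 (partner 1 proposes): rejection yields 0 for partner 2; partner 1 offers 0 and keeps 200.
Round 3 (partner 2 proposes): partner 1 can get 200 next round, worth 0.43 × 200 = 86 now, so partner 2 offers 86, keeping 114.
Round 2 (partner 1 proposes): partner 2 can get 114 next round, worth 0.47 × 114 = 53.58 now. Partner 1 offers 53.58 and keeps 200 − 53.58 = 146.42.
Round 1 (partner 2 proposes): partner 1 can get 146.42 next round, worth 0.43 × 146.42 = 62.9606 now, so partner 2 offers 62.9606, keeping 137.0394.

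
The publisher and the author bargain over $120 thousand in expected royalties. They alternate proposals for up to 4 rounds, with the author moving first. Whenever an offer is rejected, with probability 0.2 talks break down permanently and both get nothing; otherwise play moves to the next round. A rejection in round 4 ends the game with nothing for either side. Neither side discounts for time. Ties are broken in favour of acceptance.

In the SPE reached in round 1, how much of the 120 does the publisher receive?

By backward induction:
Round 4 (the publisher proposes): the author will accept anything ≥ 0, so the publisher offers 0 and keeps 120.
Round 3 (the author proposes): rejecting gives the publisher an expected 0.8 × 120 = 96. The author offers 96 and keeps 120 − 96 = 24.
Round 2 (the publisher proposes): rejecting gives the author an expected 0.8 × 24 = 19.2, so the publisher offers 19.2, keeping 100.8.
Round 1 (the author proposes): rejecting gives the publisher an expected 0.8 × 100.8 = 80.64, so the author offers 80.64, keeping 39.36.

80.64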